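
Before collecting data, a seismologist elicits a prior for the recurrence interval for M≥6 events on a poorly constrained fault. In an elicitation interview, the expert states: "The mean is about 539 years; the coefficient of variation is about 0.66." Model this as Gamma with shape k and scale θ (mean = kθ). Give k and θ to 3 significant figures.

k ≈ 2.3, θ ≈ 235

For Gamma(k, scale θ): mean = kθ, variance = kθ², so CV = 1/√k.
CV = 0.66, hence k = 1/CV² = 2.3.
Then θ = mean/k = 539/2.3 = 235.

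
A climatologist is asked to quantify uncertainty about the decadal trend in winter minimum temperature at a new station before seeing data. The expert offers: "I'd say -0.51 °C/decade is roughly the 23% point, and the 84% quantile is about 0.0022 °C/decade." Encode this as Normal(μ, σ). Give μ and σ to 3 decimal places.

μ = -0.292, σ = 0.296

The p-quantile of Normal(μ,σ) is μ + z_p·σ, with z_{0.23} = -0.7388 and z_{0.84} = 0.9945.
Eliminate σ: μ = (z₂·x₁ − z₁·x₂)/(z₂ − z₁) = (0.9945·-0.51 − (-0.7388)·0.0022)/1.733 = -0.292.
Then σ = (x₂ − x₁)/(z₂ − z₁) = (0.0022 − -0.51)/1.733 = 0.296.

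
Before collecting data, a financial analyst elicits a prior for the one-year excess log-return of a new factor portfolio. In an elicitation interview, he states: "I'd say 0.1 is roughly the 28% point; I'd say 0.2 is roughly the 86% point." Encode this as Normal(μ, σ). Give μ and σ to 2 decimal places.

μ = 0.14, σ = 0.06

For Normal(μ,σ), the p-quantile is μ + z_p·σ. Here z_{0.28} = -0.5828, z_{0.86} = 1.08.
So 0.1 = μ − 0.5828σ and 0.2 = μ + 1.08σ.
Subtracting: σ = (0.2 − 0.1)/(1.08 − (-0.5828)) = 0.06.
Then μ = 0.1 − (-0.5828)·0.06 = 0.14.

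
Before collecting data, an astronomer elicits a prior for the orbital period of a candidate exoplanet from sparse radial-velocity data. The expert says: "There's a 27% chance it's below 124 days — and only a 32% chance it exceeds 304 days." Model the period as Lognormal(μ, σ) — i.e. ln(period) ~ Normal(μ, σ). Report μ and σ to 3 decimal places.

μ ≈ 5.329, σ ≈ 0.830

If T ~ Lognormal(μ,σ) then ln T ~ Normal(μ,σ), so the p-quantile of ln T is μ + z_p·σ.
ln(124) = 4.82 and ln(304) = 5.717; z_{0.27} = -0.6128, z_{0.68} = 0.4677.
σ = (5.717 − 4.82)/(0.4677 − (-0.6128)) = 0.830.
μ = 4.82 − (-0.6128)·0.830 = 5.329.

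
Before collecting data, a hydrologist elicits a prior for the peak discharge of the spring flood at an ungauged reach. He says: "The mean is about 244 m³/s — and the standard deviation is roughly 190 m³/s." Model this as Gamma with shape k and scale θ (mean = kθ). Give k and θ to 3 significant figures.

For Gamma(k, scale θ): mean = kθ, variance = kθ², so CV = 1/√k.
CV = SD/mean = 190/244 = 0.7787, hence k = 1/CV² = 1.65.
Then θ = mean/k = 244/1.65 = 148.

k ≈ 1.65, θ ≈ 148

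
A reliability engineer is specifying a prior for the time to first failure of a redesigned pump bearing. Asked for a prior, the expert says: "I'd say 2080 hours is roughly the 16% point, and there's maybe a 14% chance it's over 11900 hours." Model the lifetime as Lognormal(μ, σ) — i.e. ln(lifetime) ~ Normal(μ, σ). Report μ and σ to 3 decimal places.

If T ~ Lognormal(μ,σ) then ln T ~ Normal(μ,σ), so the p-quantile of ln T is μ + z_p·σ.
ln(2080) = 7.64 and ln(11900) = 9.384; z_{0.16} = -0.9945, z_{0.86} = 1.08.
σ = (9.384 − 7.64)/(1.08 − (-0.9945)) = 0.841.
μ = 7.64 − (-0.9945)·0.841 = 8.476.

μ ≈ 8.476, σ ≈ 0.841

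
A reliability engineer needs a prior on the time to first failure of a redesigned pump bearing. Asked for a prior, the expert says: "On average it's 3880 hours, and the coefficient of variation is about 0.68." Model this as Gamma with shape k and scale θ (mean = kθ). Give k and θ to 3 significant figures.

k ≈ 2.16, θ ≈ 1790

For Gamma(k, scale θ): mean = kθ, variance = kθ², so CV = 1/√k.
CV = 0.68, hence k = 1/CV² = 2.16.
Then θ = mean/k = 3880/2.16 = 1790.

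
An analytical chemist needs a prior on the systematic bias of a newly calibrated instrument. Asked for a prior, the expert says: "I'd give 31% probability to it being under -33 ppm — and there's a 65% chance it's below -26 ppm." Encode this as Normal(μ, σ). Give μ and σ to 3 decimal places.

For Normal(μ,σ), the p-quantile is μ + z_p·σ. Here z_{0.31} = -0.4959, z_{0.65} = 0.3853.
So -33 = μ − 0.4959σ and -26 = μ + 0.3853σ.
Subtracting: σ = (-26 − -33)/(0.3853 − (-0.4959)) = 7.944.
Then μ = -33 − (-0.4959)·7.944 = -29.061.

μ = -29.061, σ = 7.944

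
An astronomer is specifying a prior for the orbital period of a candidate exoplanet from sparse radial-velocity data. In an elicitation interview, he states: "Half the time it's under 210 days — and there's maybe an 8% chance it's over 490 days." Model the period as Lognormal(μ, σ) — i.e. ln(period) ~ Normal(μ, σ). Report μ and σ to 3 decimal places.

If T ~ Lognormal(μ,σ) then ln T ~ Normal(μ,σ), so the p-quantile of ln T is μ + z_p·σ.
ln(210) = 5.347 and ln(490) = 6.194; z_{0.5} = 0, z_{0.92} = 1.405.
σ = (6.194 − 5.347)/(1.405 − (0)) = 0.603.
μ = 5.347 − (0)·0.603 = 5.347.

μ ≈ 5.347, σ ≈ 0.603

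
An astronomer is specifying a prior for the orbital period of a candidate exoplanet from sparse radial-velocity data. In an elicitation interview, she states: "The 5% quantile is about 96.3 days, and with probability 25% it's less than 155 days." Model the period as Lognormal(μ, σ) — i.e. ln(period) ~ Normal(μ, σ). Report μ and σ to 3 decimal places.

If T ~ Lognormal(μ,σ) then ln T ~ Normal(μ,σ), so the p-quantile of ln T is μ + z_p·σ.
ln(96.3) = 4.567 and ln(155) = 5.043; z_{0.05} = -1.645, z_{0.25} = -0.6745.
σ = (5.043 − 4.567)/(-0.6745 − (-1.645)) = 0.490.
μ = 4.567 − (-1.645)·0.490 = 5.374.

μ ≈ 5.374, σ ≈ 0.490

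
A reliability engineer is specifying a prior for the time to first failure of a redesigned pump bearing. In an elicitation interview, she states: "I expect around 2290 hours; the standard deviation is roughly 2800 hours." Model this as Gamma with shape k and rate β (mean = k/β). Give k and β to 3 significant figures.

k ≈ 0.669, β ≈ 0.000292

For Gamma(k, rate β): mean = k/β, variance = k/β², so CV = 1/√k.
CV = SD/mean = 2800/2290 = 1.223, hence k = 1/CV² = 0.669.
Then β = k/mean = 0.669/2290 = 0.000292.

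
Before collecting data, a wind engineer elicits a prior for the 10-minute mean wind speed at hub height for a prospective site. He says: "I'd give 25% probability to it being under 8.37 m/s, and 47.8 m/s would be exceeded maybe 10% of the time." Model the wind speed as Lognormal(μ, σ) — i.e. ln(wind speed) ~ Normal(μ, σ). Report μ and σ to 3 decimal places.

If T ~ Lognormal(μ,σ) then ln T ~ Normal(μ,σ), so the p-quantile of ln T is μ + z_p·σ.
ln(8.37) = 2.125 and ln(47.8) = 3.867; z_{0.25} = -0.6745, z_{0.9} = 1.282.
σ = (3.867 − 2.125)/(1.282 − (-0.6745)) = 0.891.
μ = 2.125 − (-0.6745)·0.891 = 2.725.

μ ≈ 2.725, σ ≈ 0.891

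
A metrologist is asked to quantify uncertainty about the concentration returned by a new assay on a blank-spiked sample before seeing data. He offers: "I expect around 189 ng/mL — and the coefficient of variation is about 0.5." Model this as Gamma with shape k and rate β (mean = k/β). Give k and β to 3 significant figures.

k ≈ 4, β ≈ 0.0212

For Gamma(k, rate β): mean = k/β, variance = k/β², so CV = 1/√k.
CV = 0.5, hence k = 1/CV² = 4.
Then β = k/mean = 4/189 = 0.0212.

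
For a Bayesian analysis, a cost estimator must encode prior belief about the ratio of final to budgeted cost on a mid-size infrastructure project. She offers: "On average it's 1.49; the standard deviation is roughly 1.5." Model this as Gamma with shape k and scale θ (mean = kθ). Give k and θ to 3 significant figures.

For Gamma(k, scale θ): mean = kθ, variance = kθ², so CV = 1/√k.
CV = SD/mean = 1.5/1.49 = 1.007, hence k = 1/CV² = 0.987.
Then θ = mean/k = 1.49/0.987 = 1.51.

k ≈ 0.987, θ ≈ 1.51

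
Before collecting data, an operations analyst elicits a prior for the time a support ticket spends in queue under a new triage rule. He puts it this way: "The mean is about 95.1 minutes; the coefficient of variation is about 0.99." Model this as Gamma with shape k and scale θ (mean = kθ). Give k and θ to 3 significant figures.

For Gamma(k, scale θ): mean = kθ, variance = kθ², so CV = 1/√k.
CV = 0.99, hence k = 1/CV² = 1.02.
Then θ = mean/k = 95.1/1.02 = 93.2.

k ≈ 1.02, θ ≈ 93.2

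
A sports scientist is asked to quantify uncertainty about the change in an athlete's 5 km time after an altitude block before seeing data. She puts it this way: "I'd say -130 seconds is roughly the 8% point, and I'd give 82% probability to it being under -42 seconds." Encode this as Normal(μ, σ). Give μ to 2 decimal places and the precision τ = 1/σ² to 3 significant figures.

μ = -76.71, τ = 0.000695

The p-quantile of Normal(μ,σ) is μ + z_p·σ, with z_{0.08} = -1.405 and z_{0.82} = 0.9154.
Eliminate σ: μ = (z₂·x₁ − z₁·x₂)/(z₂ − z₁) = (0.9154·-130 − (-1.405)·-42)/2.32 = -76.71.
Then σ = (x₂ − x₁)/(z₂ − z₁) = (-42 − -130)/2.32 = 37.92.
Precision τ = 1/σ² = 1/37.92² = 0.000695.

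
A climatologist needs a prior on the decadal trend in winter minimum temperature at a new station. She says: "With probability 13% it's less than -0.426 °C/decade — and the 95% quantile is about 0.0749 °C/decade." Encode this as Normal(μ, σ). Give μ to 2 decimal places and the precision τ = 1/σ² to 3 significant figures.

The p-quantile of Normal(μ,σ) is μ + z_p·σ, with z_{0.13} = -1.126 and z_{0.95} = 1.645.
Eliminate σ: μ = (z₂·x₁ − z₁·x₂)/(z₂ − z₁) = (1.645·-0.426 − (-1.126)·0.0749)/2.771 = -0.22.
Then σ = (x₂ − x₁)/(z₂ − z₁) = (0.0749 − -0.426)/2.771 = 0.18.
Precision τ = 1/σ² = 1/0.1807² = 30.6.

μ = -0.22, τ = 30.6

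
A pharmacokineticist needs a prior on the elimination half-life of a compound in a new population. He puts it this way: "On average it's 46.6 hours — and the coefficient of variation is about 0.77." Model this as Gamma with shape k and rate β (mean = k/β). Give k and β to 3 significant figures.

For Gamma(k, rate β): mean = k/β, variance = k/β², so CV = 1/√k.
CV = 0.77, hence k = 1/CV² = 1.69.
Then β = k/mean = 1.69/46.6 = 0.0362.

k ≈ 1.69, β ≈ 0.0362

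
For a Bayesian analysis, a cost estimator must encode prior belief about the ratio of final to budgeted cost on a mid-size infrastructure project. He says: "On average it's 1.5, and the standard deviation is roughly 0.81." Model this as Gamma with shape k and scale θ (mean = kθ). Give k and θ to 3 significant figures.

For Gamma(k, scale θ): mean = kθ, variance = kθ², so CV = 1/√k.
CV = SD/mean = 0.81/1.5 = 0.54, hence k = 1/CV² = 3.43.
Then θ = mean/k = 1.5/3.43 = 0.437.

k ≈ 3.43, θ ≈ 0.437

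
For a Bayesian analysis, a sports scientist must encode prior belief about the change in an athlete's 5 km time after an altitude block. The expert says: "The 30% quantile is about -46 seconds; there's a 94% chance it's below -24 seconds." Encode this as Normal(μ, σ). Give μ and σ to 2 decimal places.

μ = -40.45, σ = 10.58

For Normal(μ,σ), the p-quantile is μ + z_p·σ. Here z_{0.3} = -0.5244, z_{0.94} = 1.555.
So -46 = μ − 0.5244σ and -24 = μ + 1.555σ.
Subtracting: σ = (-24 − -46)/(1.555 − (-0.5244)) = 10.58.
Then μ = -46 − (-0.5244)·10.58 = -40.45.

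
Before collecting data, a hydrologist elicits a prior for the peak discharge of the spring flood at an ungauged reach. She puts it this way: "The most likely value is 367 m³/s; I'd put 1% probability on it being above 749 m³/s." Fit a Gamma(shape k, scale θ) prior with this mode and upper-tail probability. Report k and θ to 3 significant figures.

Gamma(k,θ) with k>1 has mode (k−1)θ, so θ = 367/(k−1).
Need P(X < 749) = 0.99 with θ tied to k this way. Start at k = 2, θ = 367: P(X<749) ≈ 0.605.
Too low — raise k to concentrate. Iterating converges to k ≈ 10.6.
Then θ = 367/(10.6−1) ≈ 38.2.

k ≈ 10.6, θ ≈ 38.2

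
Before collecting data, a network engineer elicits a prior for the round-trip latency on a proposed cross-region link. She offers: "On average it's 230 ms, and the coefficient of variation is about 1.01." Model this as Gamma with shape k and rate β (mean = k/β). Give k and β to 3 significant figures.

k ≈ 0.98, β ≈ 0.00426

For Gamma(k, rate β): mean = k/β, variance = k/β², so CV = 1/√k.
CV = 1.01, hence k = 1/CV² = 0.98.
Then β = k/mean = 0.98/230 = 0.00426.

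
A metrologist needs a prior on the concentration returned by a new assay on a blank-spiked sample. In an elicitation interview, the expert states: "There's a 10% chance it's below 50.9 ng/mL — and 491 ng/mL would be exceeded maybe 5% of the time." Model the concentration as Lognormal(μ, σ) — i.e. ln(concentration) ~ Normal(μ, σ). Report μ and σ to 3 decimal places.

μ ≈ 4.922, σ ≈ 0.775

If T ~ Lognormal(μ,σ) then ln T ~ Normal(μ,σ), so the p-quantile of ln T is μ + z_p·σ.
ln(50.9) = 3.93 and ln(491) = 6.196; z_{0.1} = -1.282, z_{0.95} = 1.645.
σ = (6.196 − 3.93)/(1.645 − (-1.282)) = 0.775.
μ = 3.93 − (-1.282)·0.775 = 4.922.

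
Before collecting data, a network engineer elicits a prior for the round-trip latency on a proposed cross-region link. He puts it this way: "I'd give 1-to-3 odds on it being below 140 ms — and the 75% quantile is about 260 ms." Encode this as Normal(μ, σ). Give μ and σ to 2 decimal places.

The p-quantile of Normal(μ,σ) is μ + z_p·σ, with z_{0.25} = -0.6745 and z_{0.75} = 0.6745.
Eliminate σ: μ = (z₂·x₁ − z₁·x₂)/(z₂ − z₁) = (0.6745·140 − (-0.6745)·260)/1.349 = 200.00.
Then σ = (x₂ − x₁)/(z₂ − z₁) = (260 − 140)/1.349 = 88.96.

μ = 200.00, σ = 88.96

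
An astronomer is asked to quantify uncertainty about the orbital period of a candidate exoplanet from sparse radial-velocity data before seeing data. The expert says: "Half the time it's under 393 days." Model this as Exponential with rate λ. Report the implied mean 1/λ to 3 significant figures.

Exponential median = ln 2 / λ, so λ = ln 2 / 393.0 = 0.00176.
Mean = 1/λ = 567 days.

mean ≈ 567 days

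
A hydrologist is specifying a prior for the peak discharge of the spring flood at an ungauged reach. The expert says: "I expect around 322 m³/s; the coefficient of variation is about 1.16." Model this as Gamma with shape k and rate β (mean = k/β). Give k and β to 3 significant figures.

k ≈ 0.743, β ≈ 0.00231

For Gamma(k, rate β): mean = k/β, variance = k/β², so CV = 1/√k.
CV = 1.16, hence k = 1/CV² = 0.743.
Then β = k/mean = 0.743/322 = 0.00231.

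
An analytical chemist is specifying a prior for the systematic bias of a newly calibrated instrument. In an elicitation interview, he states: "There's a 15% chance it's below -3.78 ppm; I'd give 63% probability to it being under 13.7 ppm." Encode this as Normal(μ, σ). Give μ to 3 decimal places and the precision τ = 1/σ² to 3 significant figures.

μ = 9.461, τ = 0.00613

For Normal(μ,σ), the p-quantile is μ + z_p·σ. Here z_{0.15} = -1.036, z_{0.63} = 0.3319.
So -3.78 = μ − 1.036σ and 13.7 = μ + 0.3319σ.
Subtracting: σ = (13.7 − -3.78)/(0.3319 − (-1.036)) = 12.775.
Then μ = -3.78 − (-1.036)·12.775 = 9.461.
Precision τ = 1/σ² = 1/12.78² = 0.00613.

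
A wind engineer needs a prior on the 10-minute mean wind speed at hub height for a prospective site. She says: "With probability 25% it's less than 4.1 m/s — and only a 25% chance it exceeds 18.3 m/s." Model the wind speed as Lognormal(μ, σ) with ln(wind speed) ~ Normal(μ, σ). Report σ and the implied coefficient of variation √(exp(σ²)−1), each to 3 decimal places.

σ ≈ 1.109, CV ≈ 1.556

If T ~ Lognormal(μ,σ) then ln T ~ Normal(μ,σ), so the p-quantile of ln T is μ + z_p·σ.
ln(4.1) = 1.411 and ln(18.3) = 2.907; z_{0.25} = -0.6745, z_{0.75} = 0.6745.
σ = (2.907 − 1.411)/(0.6745 − (-0.6745)) = 1.109.
μ = 1.411 − (-0.6745)·1.109 = 2.159.
CV = √(exp(σ²)−1) = √(exp(1.2297)−1) = 1.556.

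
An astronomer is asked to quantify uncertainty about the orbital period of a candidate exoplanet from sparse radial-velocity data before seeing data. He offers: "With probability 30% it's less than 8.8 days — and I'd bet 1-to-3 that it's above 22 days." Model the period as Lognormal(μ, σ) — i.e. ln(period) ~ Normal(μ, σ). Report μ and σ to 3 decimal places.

If T ~ Lognormal(μ,σ) then ln T ~ Normal(μ,σ), so the p-quantile of ln T is μ + z_p·σ.
ln(8.8) = 2.175 and ln(22) = 3.091; z_{0.3} = -0.5244, z_{0.75} = 0.6745.
σ = (3.091 − 2.175)/(0.6745 − (-0.5244)) = 0.764.
μ = 2.175 − (-0.5244)·0.764 = 2.576.

μ ≈ 2.576, σ ≈ 0.764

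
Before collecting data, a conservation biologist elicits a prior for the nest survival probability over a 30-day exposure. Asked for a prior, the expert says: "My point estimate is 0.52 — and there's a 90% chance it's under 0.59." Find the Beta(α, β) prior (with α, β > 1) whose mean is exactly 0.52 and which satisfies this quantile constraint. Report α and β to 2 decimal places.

With mean 0.52 fixed, write α = 0.52s, β = 0.48s where s = α+β.
Need P(θ < 0.59) = 0.9 under Beta(0.52s, 0.48s). Normal approximation: (q−m)/√(m(1−m)/s) ≈ z_{0.9} = 1.28, so s ≈ 0.52·0.48·(1.28)²/(0.59−0.52)² = 83.7.
At s = 83.7: P(θ<0.59) ≈ 0.901. Adjusting to match 0.9 gives s ≈ 83.08.
So α = 0.52·83.08 ≈ 43.20, β = 0.48·83.08 ≈ 39.88.

α ≈ 43.20, β ≈ 39.88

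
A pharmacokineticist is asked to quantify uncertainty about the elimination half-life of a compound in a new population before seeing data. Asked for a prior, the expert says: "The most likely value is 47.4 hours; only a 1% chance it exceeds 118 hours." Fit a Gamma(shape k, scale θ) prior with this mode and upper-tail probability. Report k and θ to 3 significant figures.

Gamma(k,θ) with k>1 has mode (k−1)θ, so θ = 47.4/(k−1).
Need P(X < 118) = 0.99 with θ tied to k this way. Start at k = 2, θ = 47.4: P(X<118) ≈ 0.711.
Too low — raise k to concentrate. Iterating converges to k ≈ 6.65.
Then θ = 47.4/(6.65−1) ≈ 8.39.

k ≈ 6.65, θ ≈ 8.39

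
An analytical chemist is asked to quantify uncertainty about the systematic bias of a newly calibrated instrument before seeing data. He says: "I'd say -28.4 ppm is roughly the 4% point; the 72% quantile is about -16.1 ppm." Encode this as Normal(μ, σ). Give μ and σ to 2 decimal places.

For Normal(μ,σ), the p-quantile is μ + z_p·σ. Here z_{0.04} = -1.751, z_{0.72} = 0.5828.
So -28.4 = μ − 1.751σ and -16.1 = μ + 0.5828σ.
Subtracting: σ = (-16.1 − -28.4)/(0.5828 − (-1.751)) = 5.27.
Then μ = -28.4 − (-1.751)·5.27 = -19.17.

μ = -19.17, σ = 5.27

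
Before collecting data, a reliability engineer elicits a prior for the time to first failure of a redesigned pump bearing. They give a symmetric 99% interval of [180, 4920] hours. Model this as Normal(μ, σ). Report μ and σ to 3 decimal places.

μ = 2550.000, σ = 920.092

A symmetric 99% interval runs μ ± z·σ with z = 2.576.
Half-width = 2370, so σ = 2370/2.576 = 920.092.
μ is the interval midpoint, 2550.000.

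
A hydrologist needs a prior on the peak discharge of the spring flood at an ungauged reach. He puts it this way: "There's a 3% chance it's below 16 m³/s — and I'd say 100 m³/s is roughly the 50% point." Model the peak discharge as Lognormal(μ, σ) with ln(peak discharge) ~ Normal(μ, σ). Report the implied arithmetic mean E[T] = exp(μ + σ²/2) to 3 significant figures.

E[T] ≈ 161 m³/s

If T ~ Lognormal(μ,σ) then ln T ~ Normal(μ,σ), so the p-quantile of ln T is μ + z_p·σ.
ln(16) = 2.773 and ln(100) = 4.605; z_{0.03} = -1.881, z_{0.5} = 0.
σ = (4.605 − 2.773)/(0 − (-1.881)) = 0.974.
μ = 2.773 − (-1.881)·0.974 = 4.605.
E[T] = exp(μ + σ²/2) = exp(4.605 + 0.4747) = 161 m³/s.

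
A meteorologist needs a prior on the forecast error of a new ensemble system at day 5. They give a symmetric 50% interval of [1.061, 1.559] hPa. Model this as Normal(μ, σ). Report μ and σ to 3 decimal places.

A symmetric 50% interval runs μ ± z·σ with z = 0.6745.
Half-width = 0.249, so σ = 0.249/0.6745 = 0.369.
μ is the interval midpoint, 1.310.

μ = 1.310, σ = 0.369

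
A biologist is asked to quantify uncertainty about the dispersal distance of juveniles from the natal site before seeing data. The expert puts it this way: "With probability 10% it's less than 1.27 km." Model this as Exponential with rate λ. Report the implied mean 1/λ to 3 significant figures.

P(T < 1.27) = 1 − e^(−λ·1.27) = 0.1, so λ = −ln(1−0.1)/1.27 = −ln(0.9)/1.27 = 0.083.
Mean = 1/λ = 12.1 km.

mean ≈ 12.1 km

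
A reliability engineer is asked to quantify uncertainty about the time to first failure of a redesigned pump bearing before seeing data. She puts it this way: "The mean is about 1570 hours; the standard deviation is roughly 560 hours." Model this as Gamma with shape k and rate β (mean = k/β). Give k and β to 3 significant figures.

For Gamma(k, rate β): mean = k/β, variance = k/β², so CV = 1/√k.
CV = SD/mean = 560/1570 = 0.3567, hence k = 1/CV² = 7.86.
Then β = k/mean = 7.86/1570 = 0.00501.

k ≈ 7.86, β ≈ 0.00501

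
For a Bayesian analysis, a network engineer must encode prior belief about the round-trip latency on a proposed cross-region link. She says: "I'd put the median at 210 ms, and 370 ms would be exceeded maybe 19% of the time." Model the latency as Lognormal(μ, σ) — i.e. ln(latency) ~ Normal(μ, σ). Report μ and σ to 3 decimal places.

If T ~ Lognormal(μ,σ) then ln T ~ Normal(μ,σ), so the p-quantile of ln T is μ + z_p·σ.
ln(210) = 5.347 and ln(370) = 5.914; z_{0.5} = 0, z_{0.81} = 0.8779.
σ = (5.914 − 5.347)/(0.8779 − (0)) = 0.645.
μ = 5.347 − (0)·0.645 = 5.347.

μ ≈ 5.347, σ ≈ 0.645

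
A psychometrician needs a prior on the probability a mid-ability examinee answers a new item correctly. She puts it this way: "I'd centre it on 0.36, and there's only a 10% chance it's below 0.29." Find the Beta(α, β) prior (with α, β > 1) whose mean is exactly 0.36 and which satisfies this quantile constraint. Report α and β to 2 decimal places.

α ≈ 27.01, β ≈ 48.02

With mean 0.36 fixed, write α = 0.36s, β = 0.64s where s = α+β.
Need P(θ < 0.29) = 0.1 under Beta(0.36s, 0.64s). Normal approximation: (q−m)/√(m(1−m)/s) ≈ z_{0.1} = -1.28, so s ≈ 0.36·0.64·(-1.28)²/(0.29−0.36)² = 77.2.
At s = 77.2: P(θ<0.29) ≈ 0.097. Adjusting to match 0.1 gives s ≈ 75.03.
So α = 0.36·75.03 ≈ 27.01, β = 0.64·75.03 ≈ 48.02.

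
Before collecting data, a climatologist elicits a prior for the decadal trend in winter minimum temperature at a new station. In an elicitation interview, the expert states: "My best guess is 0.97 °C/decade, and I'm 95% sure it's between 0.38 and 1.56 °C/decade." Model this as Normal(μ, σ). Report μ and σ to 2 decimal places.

A symmetric 95% interval runs μ ± z·σ with z = 1.96.
Half-width = 0.59, so σ = 0.59/1.96 = 0.30.
μ is the stated best guess, 0.97.

μ = 0.97, σ = 0.30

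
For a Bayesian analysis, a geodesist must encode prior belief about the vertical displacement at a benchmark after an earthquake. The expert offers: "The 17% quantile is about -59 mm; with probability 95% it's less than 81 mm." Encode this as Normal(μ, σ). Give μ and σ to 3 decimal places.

μ = -7.602, σ = 53.866

For Normal(μ,σ), the p-quantile is μ + z_p·σ. Here z_{0.17} = -0.9542, z_{0.95} = 1.645.
So -59 = μ − 0.9542σ and 81 = μ + 1.645σ.
Subtracting: σ = (81 − -59)/(1.645 − (-0.9542)) = 53.866.
Then μ = -59 − (-0.9542)·53.866 = -7.602.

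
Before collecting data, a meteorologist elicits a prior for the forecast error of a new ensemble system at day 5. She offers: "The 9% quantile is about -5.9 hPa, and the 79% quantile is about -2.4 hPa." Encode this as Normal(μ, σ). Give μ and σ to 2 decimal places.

The p-quantile of Normal(μ,σ) is μ + z_p·σ, with z_{0.09} = -1.341 and z_{0.79} = 0.8064.
Eliminate σ: μ = (z₂·x₁ − z₁·x₂)/(z₂ − z₁) = (0.8064·-5.9 − (-1.341)·-2.4)/2.147 = -3.71.
Then σ = (x₂ − x₁)/(z₂ − z₁) = (-2.4 − -5.9)/2.147 = 1.63.

μ = -3.71, σ = 1.63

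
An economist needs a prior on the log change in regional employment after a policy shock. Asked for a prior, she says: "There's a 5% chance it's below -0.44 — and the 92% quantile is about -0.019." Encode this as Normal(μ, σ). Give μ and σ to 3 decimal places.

The p-quantile of Normal(μ,σ) is μ + z_p·σ, with z_{0.05} = -1.645 and z_{0.92} = 1.405.
Eliminate σ: μ = (z₂·x₁ − z₁·x₂)/(z₂ − z₁) = (1.405·-0.44 − (-1.645)·-0.019)/3.05 = -0.213.
Then σ = (x₂ − x₁)/(z₂ − z₁) = (-0.019 − -0.44)/3.05 = 0.138.

μ = -0.213, σ = 0.138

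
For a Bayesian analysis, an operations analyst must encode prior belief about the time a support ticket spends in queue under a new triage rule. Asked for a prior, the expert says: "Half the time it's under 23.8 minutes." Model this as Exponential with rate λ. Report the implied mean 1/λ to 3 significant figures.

Exponential median = ln 2 / λ, so λ = ln 2 / 23.8 = 0.0291.
Mean = 1/λ = 34.3 minutes.

mean ≈ 34.3 minutes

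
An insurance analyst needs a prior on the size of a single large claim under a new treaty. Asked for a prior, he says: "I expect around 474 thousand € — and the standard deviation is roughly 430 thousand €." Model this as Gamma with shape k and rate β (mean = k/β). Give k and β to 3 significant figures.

For Gamma(k, rate β): mean = k/β, variance = k/β², so CV = 1/√k.
CV = SD/mean = 430/474 = 0.9072, hence k = 1/CV² = 1.22.
Then β = k/mean = 1.22/474 = 0.00256.

k ≈ 1.22, β ≈ 0.00256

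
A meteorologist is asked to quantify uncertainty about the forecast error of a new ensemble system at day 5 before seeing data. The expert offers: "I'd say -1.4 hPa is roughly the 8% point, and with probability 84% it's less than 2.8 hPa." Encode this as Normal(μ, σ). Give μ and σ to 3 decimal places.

μ = 1.059, σ = 1.750

For Normal(μ,σ), the p-quantile is μ + z_p·σ. Here z_{0.08} = -1.405, z_{0.84} = 0.9945.
So -1.4 = μ − 1.405σ and 2.8 = μ + 0.9945σ.
Subtracting: σ = (2.8 − -1.4)/(0.9945 − (-1.405)) = 1.750.
Then μ = -1.4 − (-1.405)·1.750 = 1.059.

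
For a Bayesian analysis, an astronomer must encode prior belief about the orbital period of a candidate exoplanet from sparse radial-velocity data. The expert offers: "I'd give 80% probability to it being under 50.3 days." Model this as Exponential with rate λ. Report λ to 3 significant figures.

λ ≈ 0.032

P(T < 50.3) = 1 − e^(−λ·50.3) = 0.8, so λ = −ln(1−0.8)/50.3 = −ln(0.2)/50.3 = 0.032.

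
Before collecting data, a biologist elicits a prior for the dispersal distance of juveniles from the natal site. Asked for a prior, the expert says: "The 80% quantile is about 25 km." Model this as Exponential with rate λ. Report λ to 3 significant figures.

P(T < 25.0) = 1 − e^(−λ·25.0) = 0.8, so λ = −ln(1−0.8)/25.0 = −ln(0.2)/25.0 = 0.0644.

λ ≈ 0.0644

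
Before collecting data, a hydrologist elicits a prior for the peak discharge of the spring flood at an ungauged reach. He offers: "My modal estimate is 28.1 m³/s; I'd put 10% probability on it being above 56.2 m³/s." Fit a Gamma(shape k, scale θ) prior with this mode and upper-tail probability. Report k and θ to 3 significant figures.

Gamma(k,θ) with k>1 has mode (k−1)θ, so θ = 28.1/(k−1).
Need P(X < 56.2) = 0.9 with θ tied to k this way. Start at k = 2, θ = 28.1: P(X<56.2) ≈ 0.594.
Too low — raise k to concentrate. Iterating converges to k ≈ 4.99.
Then θ = 28.1/(4.99−1) ≈ 7.04.

k ≈ 4.99, θ ≈ 7.04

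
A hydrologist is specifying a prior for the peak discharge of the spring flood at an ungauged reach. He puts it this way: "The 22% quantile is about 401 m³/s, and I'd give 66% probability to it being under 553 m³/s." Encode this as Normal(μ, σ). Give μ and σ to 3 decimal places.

μ = 500.078, σ = 128.307

The p-quantile of Normal(μ,σ) is μ + z_p·σ, with z_{0.22} = -0.7722 and z_{0.66} = 0.4125.
Eliminate σ: μ = (z₂·x₁ − z₁·x₂)/(z₂ − z₁) = (0.4125·401 − (-0.7722)·553)/1.185 = 500.078.
Then σ = (x₂ − x₁)/(z₂ − z₁) = (553 − 401)/1.185 = 128.307.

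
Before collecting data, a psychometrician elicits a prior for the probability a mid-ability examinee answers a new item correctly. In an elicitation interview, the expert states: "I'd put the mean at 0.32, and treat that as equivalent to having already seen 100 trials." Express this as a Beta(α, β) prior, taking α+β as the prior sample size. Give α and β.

α = 32, β = 68

Under the effective-sample-size interpretation, Beta(α, β) has prior mean α/(α+β) and prior sample size α+β.
So α+β = 100 and α/(α+β) = 0.32, giving α = 0.32·100 = 32 and β = 100 − 32 = 68.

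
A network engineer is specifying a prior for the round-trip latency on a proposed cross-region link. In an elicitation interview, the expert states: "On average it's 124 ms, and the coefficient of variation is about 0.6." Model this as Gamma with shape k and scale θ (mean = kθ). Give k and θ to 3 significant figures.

For Gamma(k, scale θ): mean = kθ, variance = kθ², so CV = 1/√k.
CV = 0.6, hence k = 1/CV² = 2.78.
Then θ = mean/k = 124/2.78 = 44.6.

k ≈ 2.78, θ ≈ 44.6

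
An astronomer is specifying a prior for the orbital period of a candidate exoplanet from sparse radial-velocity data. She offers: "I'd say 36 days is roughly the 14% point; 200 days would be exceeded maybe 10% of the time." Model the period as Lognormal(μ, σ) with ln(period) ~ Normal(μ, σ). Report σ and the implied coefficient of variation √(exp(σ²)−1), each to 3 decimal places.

σ ≈ 0.726, CV ≈ 0.833

If T ~ Lognormal(μ,σ) then ln T ~ Normal(μ,σ), so the p-quantile of ln T is μ + z_p·σ.
ln(36) = 3.584 and ln(200) = 5.298; z_{0.14} = -1.08, z_{0.9} = 1.282.
σ = (5.298 − 3.584)/(1.282 − (-1.08)) = 0.726.
μ = 3.584 − (-1.08)·0.726 = 4.368.
CV = √(exp(σ²)−1) = √(exp(0.5271)−1) = 0.833.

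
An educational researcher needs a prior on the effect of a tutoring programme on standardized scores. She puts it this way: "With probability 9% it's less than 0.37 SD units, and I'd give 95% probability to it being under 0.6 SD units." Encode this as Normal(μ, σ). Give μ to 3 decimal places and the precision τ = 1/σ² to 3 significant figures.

μ = 0.473, τ = 169

For Normal(μ,σ), the p-quantile is μ + z_p·σ. Here z_{0.09} = -1.341, z_{0.95} = 1.645.
So 0.37 = μ − 1.341σ and 0.6 = μ + 1.645σ.
Subtracting: σ = (0.6 − 0.37)/(1.645 − (-1.341)) = 0.077.
Then μ = 0.37 − (-1.341)·0.077 = 0.473.
Precision τ = 1/σ² = 1/0.07704² = 169.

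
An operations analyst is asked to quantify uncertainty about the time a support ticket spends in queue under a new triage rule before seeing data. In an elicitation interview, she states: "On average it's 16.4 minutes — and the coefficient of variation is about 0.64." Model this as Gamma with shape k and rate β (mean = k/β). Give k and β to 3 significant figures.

For Gamma(k, rate β): mean = k/β, variance = k/β², so CV = 1/√k.
CV = 0.64, hence k = 1/CV² = 2.44.
Then β = k/mean = 2.44/16.4 = 0.149.

k ≈ 2.44, β ≈ 0.149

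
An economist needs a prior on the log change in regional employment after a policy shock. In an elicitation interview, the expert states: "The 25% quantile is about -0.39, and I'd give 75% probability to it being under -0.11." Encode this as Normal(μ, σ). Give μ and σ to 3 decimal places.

The p-quantile of Normal(μ,σ) is μ + z_p·σ, with z_{0.25} = -0.6745 and z_{0.75} = 0.6745.
Eliminate σ: μ = (z₂·x₁ − z₁·x₂)/(z₂ − z₁) = (0.6745·-0.39 − (-0.6745)·-0.11)/1.349 = -0.250.
Then σ = (x₂ − x₁)/(z₂ − z₁) = (-0.11 − -0.39)/1.349 = 0.208.

μ = -0.250, σ = 0.208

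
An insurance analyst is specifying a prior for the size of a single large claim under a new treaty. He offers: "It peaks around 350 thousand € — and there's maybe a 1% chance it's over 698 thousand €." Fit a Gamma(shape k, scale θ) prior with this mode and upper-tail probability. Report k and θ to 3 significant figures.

Gamma(k,θ) with k>1 has mode (k−1)θ, so θ = 350/(k−1).
Need P(X < 698) = 0.99 with θ tied to k this way. Start at k = 2, θ = 350: P(X<698) ≈ 0.592.
Too low — raise k to concentrate. Iterating converges to k ≈ 11.3.
Then θ = 350/(11.3−1) ≈ 33.9.

k ≈ 11.3, θ ≈ 33.9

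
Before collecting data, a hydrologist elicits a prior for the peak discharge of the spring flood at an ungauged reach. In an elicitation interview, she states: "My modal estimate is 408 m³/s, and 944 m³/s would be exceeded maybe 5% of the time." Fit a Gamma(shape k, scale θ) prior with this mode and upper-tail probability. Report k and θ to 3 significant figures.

k ≈ 4.89, θ ≈ 105

Gamma(k,θ) with k>1 has mode (k−1)θ, so θ = 408/(k−1).
Need P(X < 944) = 0.95 with θ tied to k this way. Start at k = 2, θ = 408: P(X<944) ≈ 0.672.
Too low — raise k to concentrate. Iterating converges to k ≈ 4.89.
Then θ = 408/(4.89−1) ≈ 105.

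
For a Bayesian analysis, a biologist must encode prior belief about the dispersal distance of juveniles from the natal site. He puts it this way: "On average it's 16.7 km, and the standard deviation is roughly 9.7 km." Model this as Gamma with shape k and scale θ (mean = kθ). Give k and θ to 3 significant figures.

For Gamma(k, scale θ): mean = kθ, variance = kθ², so CV = 1/√k.
CV = SD/mean = 9.7/16.7 = 0.5808, hence k = 1/CV² = 2.96.
Then θ = mean/k = 16.7/2.96 = 5.63.

k ≈ 2.96, θ ≈ 5.63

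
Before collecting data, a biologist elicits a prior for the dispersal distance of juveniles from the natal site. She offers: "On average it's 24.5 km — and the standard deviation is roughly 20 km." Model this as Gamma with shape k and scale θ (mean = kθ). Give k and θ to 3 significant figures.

For Gamma(k, scale θ): mean = kθ, variance = kθ², so CV = 1/√k.
CV = SD/mean = 20/24.5 = 0.8163, hence k = 1/CV² = 1.5.
Then θ = mean/k = 24.5/1.5 = 16.3.

k ≈ 1.5, θ ≈ 16.3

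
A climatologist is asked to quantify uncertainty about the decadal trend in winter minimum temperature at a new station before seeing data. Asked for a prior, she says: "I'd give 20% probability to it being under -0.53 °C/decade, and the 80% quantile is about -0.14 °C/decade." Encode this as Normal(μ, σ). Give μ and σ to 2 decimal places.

The p-quantile of Normal(μ,σ) is μ + z_p·σ, with z_{0.2} = -0.8416 and z_{0.8} = 0.8416.
Eliminate σ: μ = (z₂·x₁ − z₁·x₂)/(z₂ − z₁) = (0.8416·-0.53 − (-0.8416)·-0.14)/1.683 = -0.34.
Then σ = (x₂ − x₁)/(z₂ − z₁) = (-0.14 − -0.53)/1.683 = 0.23.

μ = -0.34, σ = 0.23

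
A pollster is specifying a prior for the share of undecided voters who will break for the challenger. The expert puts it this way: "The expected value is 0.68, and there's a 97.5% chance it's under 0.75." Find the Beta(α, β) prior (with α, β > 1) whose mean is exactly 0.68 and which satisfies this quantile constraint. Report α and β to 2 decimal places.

α ≈ 108.17, β ≈ 50.90

With mean 0.68 fixed, write α = 0.68s, β = 0.32s where s = α+β.
Need P(θ < 0.75) = 0.975 under Beta(0.68s, 0.32s). Normal approximation: (q−m)/√(m(1−m)/s) ≈ z_{0.975} = 1.96, so s ≈ 0.68·0.32·(1.96)²/(0.75−0.68)² = 170.6.
At s = 170.6: P(θ<0.75) ≈ 0.979. Adjusting to match 0.975 gives s ≈ 159.07.
So α = 0.68·159.07 ≈ 108.17, β = 0.32·159.07 ≈ 50.90.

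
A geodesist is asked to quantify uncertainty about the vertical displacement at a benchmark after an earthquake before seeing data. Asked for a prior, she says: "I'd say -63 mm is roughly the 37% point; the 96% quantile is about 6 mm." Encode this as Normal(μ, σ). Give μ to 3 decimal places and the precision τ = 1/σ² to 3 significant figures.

The p-quantile of Normal(μ,σ) is μ + z_p·σ, with z_{0.37} = -0.3319 and z_{0.96} = 1.751.
Eliminate σ: μ = (z₂·x₁ − z₁·x₂)/(z₂ − z₁) = (1.751·-63 − (-0.3319)·6)/2.083 = -52.005.
Then σ = (x₂ − x₁)/(z₂ − z₁) = (6 − -63)/2.083 = 33.133.
Precision τ = 1/σ² = 1/33.13² = 0.000911.

μ = -52.005, τ = 0.000911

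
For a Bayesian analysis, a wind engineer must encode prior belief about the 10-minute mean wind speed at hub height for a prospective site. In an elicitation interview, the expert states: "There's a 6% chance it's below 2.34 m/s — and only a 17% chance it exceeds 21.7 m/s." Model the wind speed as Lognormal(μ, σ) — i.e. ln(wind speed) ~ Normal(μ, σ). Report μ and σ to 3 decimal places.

If T ~ Lognormal(μ,σ) then ln T ~ Normal(μ,σ), so the p-quantile of ln T is μ + z_p·σ.
ln(2.34) = 0.8502 and ln(21.7) = 3.077; z_{0.06} = -1.555, z_{0.83} = 0.9542.
σ = (3.077 − 0.8502)/(0.9542 − (-1.555)) = 0.888.
μ = 0.8502 − (-1.555)·0.888 = 2.230.

μ ≈ 2.230, σ ≈ 0.888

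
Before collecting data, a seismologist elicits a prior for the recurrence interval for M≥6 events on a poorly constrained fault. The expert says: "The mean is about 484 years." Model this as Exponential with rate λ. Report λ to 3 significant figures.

Exponential mean = 1/λ, so λ = 1/484.0 = 0.00207.

λ ≈ 0.00207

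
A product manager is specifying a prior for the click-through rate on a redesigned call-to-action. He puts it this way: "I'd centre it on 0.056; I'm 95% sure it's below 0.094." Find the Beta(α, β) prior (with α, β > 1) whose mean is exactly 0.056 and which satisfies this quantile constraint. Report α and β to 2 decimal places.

With mean 0.056 fixed, write α = 0.056s, β = 0.944s where s = α+β.
Need P(θ < 0.094) = 0.95 under Beta(0.056s, 0.944s). Normal approximation: (q−m)/√(m(1−m)/s) ≈ z_{0.95} = 1.64, so s ≈ 0.056·0.944·(1.64)²/(0.094−0.056)² = 99.0.
At s = 99.0: P(θ<0.094) ≈ 0.935. Adjusting to match 0.95 gives s ≈ 120.54.
So α = 0.056·120.54 ≈ 6.75, β = 0.944·120.54 ≈ 113.79.

α ≈ 6.75, β ≈ 113.79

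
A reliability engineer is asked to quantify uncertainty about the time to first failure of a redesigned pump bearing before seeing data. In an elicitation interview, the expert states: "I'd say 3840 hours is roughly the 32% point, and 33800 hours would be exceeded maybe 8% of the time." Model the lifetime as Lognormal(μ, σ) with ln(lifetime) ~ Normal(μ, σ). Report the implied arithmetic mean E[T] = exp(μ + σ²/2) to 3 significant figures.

If T ~ Lognormal(μ,σ) then ln T ~ Normal(μ,σ), so the p-quantile of ln T is μ + z_p·σ.
ln(3840) = 8.253 and ln(33800) = 10.43; z_{0.32} = -0.4677, z_{0.92} = 1.405.
σ = (10.43 − 8.253)/(1.405 − (-0.4677)) = 1.161.
μ = 8.253 − (-0.4677)·1.161 = 8.796.
E[T] = exp(μ + σ²/2) = exp(8.796 + 0.6744) = 13000 hours.

E[T] ≈ 13000 hours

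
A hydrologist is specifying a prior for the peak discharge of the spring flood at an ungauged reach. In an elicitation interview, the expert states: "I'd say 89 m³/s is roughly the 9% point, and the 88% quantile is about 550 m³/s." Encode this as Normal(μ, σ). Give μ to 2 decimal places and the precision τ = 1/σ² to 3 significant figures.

μ = 334.69, τ = 2.98e-05

The p-quantile of Normal(μ,σ) is μ + z_p·σ, with z_{0.09} = -1.341 and z_{0.88} = 1.175.
Eliminate σ: μ = (z₂·x₁ − z₁·x₂)/(z₂ − z₁) = (1.175·89 − (-1.341)·550)/2.516 = 334.69.
Then σ = (x₂ − x₁)/(z₂ − z₁) = (550 − 89)/2.516 = 183.25.
Precision τ = 1/σ² = 1/183.2² = 2.98e-05.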